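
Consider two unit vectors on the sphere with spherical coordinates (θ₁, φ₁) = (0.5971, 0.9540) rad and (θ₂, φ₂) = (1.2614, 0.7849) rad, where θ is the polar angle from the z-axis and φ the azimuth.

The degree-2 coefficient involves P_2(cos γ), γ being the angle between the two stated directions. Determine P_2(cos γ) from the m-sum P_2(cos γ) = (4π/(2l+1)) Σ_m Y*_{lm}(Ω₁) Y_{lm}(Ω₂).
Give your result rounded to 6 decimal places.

Summing Y*_{l m}(θ₁,φ₁)·Y_{l m}(θ₂,φ₂) over m ∈ [−2, 2]; prefactor 4π/(2·2+1) = 2.513274:
  term(m=-2) = 0.04037 + 0.01420j   from Y*(Ω₁)=-0.04040 + 0.11523j, Y(Ω₂)=0.00035 - 0.35046j
  term(m=-1) = 0.07934 + 0.01354j   from Y*(Ω₁)=0.20777 + 0.29302j, Y(Ω₂)=0.15851 - 0.15835j
  term(m=+0) = -0.07551 + 0.00000j   from Y*(Ω₁)=0.33168 + 0.00000j, Y(Ω₂)=-0.22767 + 0.00000j
  term(m=+1) = 0.07934 - 0.01354j   from Y*(Ω₁)=-0.20777 + 0.29302j, Y(Ω₂)=-0.15851 - 0.15835j
  term(m=+2) = 0.04037 - 0.01420j   from Y*(Ω₁)=-0.04040 - 0.11523j, Y(Ω₂)=0.00035 + 0.35046j
Σ over m = 0.16390 + 0.00000j; ×(4π/5) → 0.41192 + 0.00000j. Real part: 0.411921

0.411921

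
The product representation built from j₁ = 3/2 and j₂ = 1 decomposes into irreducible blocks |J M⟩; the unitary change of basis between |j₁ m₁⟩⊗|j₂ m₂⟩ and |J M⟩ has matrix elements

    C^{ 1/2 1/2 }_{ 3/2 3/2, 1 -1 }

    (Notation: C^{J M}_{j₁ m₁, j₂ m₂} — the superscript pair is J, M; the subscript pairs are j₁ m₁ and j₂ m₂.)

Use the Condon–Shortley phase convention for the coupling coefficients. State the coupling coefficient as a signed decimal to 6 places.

triangle: 2!×1!×0!/4! = 2/24
(j±m)!: 3!×0!×0!×2!×1!×0! = 12
prefactor² = (2J+1)×Δ×N² = 2
  k=0: +1/(0!×2!×0!×0!×1!×0!) = 1/2
Σ = 1/2  ⇒  CG² = 2×(1/2)² = 1/2
CG = +√(1/2) = +0.707107

+0.707107  (= +√(1/2))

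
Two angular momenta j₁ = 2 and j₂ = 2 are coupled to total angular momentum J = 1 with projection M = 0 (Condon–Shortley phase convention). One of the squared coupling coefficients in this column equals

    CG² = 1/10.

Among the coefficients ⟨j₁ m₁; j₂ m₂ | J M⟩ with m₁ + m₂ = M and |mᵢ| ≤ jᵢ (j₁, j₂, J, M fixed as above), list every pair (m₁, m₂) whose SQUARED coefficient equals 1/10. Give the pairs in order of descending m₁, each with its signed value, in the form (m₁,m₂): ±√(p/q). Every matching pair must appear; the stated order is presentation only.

(1,-1): −√(1/10); (-1,1): +√(1/10)

Admissible pairs with m₁+m₂ = M = 0: (-2,2), (-1,1), (0,0), (1,-1), (2,-2)
  (m₁,m₂)=(2,-2): CG² = 2/5, CG = +√(2/5)
  (m₁,m₂)=(1,-1): CG² = 1/10, CG = −√(1/10)   ← matches the target
  (m₁,m₂)=(0,0): CG² = 0/1, CG = 0
  (m₁,m₂)=(-1,1): CG² = 1/10, CG = +√(1/10)   ← matches the target
  (m₁,m₂)=(-2,2): CG² = 2/5, CG = −√(2/5)
Pairs with CG² = 1/10: (1,-1): −√(1/10); (-1,1): +√(1/10)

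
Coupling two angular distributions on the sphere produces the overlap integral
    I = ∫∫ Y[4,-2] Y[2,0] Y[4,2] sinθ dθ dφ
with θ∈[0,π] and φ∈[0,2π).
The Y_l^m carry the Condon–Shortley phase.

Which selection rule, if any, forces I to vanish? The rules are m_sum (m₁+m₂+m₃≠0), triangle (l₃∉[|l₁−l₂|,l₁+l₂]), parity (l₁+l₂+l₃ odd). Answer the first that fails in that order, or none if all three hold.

m₁+m₂+m₃ = -2 + 0 + 2 = 0  ✓
triangle: |4−2|=2 ≤ l₃=4 ≤ 4+2=6  ✓
parity: l₁+l₂+l₃ = 10 is even  ✓

none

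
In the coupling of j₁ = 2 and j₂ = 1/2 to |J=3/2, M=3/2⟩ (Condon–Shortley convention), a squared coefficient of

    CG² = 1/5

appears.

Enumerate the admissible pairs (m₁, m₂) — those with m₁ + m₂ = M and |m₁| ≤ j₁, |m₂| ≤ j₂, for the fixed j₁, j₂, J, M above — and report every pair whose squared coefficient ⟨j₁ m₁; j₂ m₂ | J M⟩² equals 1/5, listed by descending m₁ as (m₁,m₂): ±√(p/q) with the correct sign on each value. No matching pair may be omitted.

(1,1/2): −√(1/5)

Admissible pairs with m₁+m₂ = M = 3/2: (1,1/2), (2,-1/2)
  (m₁,m₂)=(2,-1/2): CG² = 4/5, CG = +√(4/5)
  (m₁,m₂)=(1,1/2): CG² = 1/5, CG = −√(1/5)   ← matches the target
Pairs with CG² = 1/5: (1,1/2): −√(1/5)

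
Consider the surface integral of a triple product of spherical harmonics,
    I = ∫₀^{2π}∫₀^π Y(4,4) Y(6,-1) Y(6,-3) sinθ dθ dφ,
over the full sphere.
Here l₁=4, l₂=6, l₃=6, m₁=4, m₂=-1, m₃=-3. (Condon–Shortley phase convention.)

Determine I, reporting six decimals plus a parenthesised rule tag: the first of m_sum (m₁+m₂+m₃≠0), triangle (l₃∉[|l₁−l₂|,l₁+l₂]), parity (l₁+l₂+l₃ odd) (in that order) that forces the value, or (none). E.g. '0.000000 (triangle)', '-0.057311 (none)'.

Checks pass: Σm=0; 16 even; l₃=6∈[2,10].
(2·4+1)(2·6+1)(2·6+1) = 1521
Δ: 4! 4! 8! / 17! → 1/15315300
sum: t=0:+1/829440 t=1:−1/25920 t=2:+1/9216 t=3:−1/25920 t=4:+1/829440 = 7/207360
3j²(4 6 6; 0 0 0) = Δ·Π!·Σ² = 28/2431  (sign +1)
sum: t=0:+1/414720 = 1/414720
3j²(4 6 6; 4 -1 -3) = Δ·Π!·Σ² = 49/2431  (sign -1)
combine: 4πI² = 1521·28/2431·49/2431 = 12348/34969
take √, sign -1: I = -0.16763001
No selection rule forces the value: the integral is nonzero (none).

-0.167630 (none)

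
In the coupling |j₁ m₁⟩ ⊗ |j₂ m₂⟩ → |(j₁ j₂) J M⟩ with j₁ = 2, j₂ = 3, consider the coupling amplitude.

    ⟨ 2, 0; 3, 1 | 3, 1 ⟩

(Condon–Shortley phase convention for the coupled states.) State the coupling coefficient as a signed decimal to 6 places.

−√(3/20) = -0.387298

j₁+j₂−J=2  J+j₁−j₂=2  J−j₁+j₂=4  j₁+j₂+J+1=9
(j₁±m₁, j₂±m₂, J±M) = (2,2,4,2,4,2)
P² = 256/15
sum k=0..2:
  [0] +1/96 = 1/96
  [1] −1/6 = -1/6
  [2] +1/16 = 1/16
S = -3/32
C² = P²·S² = 3/20 ; C = -0.387298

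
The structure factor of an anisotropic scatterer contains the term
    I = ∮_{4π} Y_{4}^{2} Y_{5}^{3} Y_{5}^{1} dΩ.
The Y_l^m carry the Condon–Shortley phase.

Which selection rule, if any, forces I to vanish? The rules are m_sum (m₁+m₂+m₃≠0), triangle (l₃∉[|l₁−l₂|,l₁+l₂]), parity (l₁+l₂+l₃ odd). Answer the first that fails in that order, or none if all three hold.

Σmᵢ = 6  ✗
l₃∈[|l₁−l₂|,l₁+l₂]=[1,9], have l₃=5
Σlᵢ = 14 ⇒ even

m_sum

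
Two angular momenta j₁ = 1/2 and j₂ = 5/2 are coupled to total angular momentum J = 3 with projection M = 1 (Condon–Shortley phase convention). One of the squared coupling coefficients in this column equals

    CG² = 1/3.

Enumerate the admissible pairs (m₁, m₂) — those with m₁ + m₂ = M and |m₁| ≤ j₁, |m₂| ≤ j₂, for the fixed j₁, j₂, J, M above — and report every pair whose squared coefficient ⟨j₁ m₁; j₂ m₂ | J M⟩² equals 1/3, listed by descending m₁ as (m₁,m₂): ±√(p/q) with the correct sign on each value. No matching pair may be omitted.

(-1/2,3/2): +√(1/3)

Admissible pairs with m₁+m₂ = M = 1: (-1/2,3/2), (1/2,1/2)
  (m₁,m₂)=(1/2,1/2): CG² = 2/3, CG = +√(2/3)
  (m₁,m₂)=(-1/2,3/2): CG² = 1/3, CG = +√(1/3)   ← matches the target
Pairs with CG² = 1/3: (-1/2,3/2): +√(1/3)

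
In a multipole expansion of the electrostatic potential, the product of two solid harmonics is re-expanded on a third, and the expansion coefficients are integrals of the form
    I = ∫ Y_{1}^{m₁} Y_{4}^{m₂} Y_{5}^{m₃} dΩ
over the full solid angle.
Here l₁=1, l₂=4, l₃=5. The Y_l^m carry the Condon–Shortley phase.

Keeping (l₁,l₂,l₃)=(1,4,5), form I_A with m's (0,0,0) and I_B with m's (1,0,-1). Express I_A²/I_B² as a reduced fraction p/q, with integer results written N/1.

l's match ⇒ only the (l;m) 3-j factors differ between A and B.
A: triangle coeff Δ(1,4,5) = 1/495; Σ_t [0,0]: t=0:+1/576 = 1/576; (3j)²=5/99 [(1 4 5; 0 0 0)], sign=-1
B: triangle coeff Δ(1,4,5) = 1/495; Σ_t [0,0]: t=0:+1/1152 = 1/1152; (3j)²=1/33 [(1 4 5; 1 0 -1)], sign=+1
I_A²/I_B² = (5/99)/(1/33) = 5/3

5/3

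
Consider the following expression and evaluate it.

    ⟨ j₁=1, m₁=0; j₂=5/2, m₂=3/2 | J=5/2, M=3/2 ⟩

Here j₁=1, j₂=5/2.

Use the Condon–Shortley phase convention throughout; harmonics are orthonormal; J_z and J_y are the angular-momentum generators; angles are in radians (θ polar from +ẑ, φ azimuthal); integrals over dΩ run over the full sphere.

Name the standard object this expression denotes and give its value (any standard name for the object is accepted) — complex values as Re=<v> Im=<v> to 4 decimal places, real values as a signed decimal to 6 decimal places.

This is a Clebsch–Gordan (vector-coupling) coefficient.
j₁+j₂−J=1  J+j₁−j₂=1  J−j₁+j₂=4  j₁+j₂+J+1=7
(j₁±m₁, j₂±m₂, J±M) = (1,1,4,1,4,1)
P² = 576/35
sum k=0..1:
  [0] +1/24 = 1/24
  [1] −1/6 = -1/6
S = -1/8
C² = P²·S² = 9/35 ; C = -0.507093

Clebsch–Gordan coefficient, −√(9/35) ≈ -0.507093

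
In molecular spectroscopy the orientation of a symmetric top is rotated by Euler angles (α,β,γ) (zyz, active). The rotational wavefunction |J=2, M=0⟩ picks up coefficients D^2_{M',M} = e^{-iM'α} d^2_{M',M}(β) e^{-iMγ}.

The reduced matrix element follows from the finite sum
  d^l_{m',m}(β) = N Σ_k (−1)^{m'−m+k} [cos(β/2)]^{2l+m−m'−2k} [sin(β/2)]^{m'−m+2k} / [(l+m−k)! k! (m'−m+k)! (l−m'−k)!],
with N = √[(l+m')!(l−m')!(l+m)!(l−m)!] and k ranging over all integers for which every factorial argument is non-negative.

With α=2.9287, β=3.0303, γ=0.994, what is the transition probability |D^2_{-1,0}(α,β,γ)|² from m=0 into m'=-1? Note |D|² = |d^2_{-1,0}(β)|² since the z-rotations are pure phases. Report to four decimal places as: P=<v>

D^2_{-1,0}(2.9287,3.0303,0.9940) = e^{-i·-1·2.9287}·d^2_{-1,0}(3.0303)·e^{-i·0·0.9940}. Compute d first:
With c≡cos(β/2)=0.055618 and s≡sin(β/2)=0.998452, N=[1·6·2·2]^{1/2}=4.898979
k∈{1,2} keeps every argument non-negative
  k=1: (−1)^0·4.8990/(2)·0.0556^3·0.9985^1 = +0.000421
  k=2: (−1)^1·4.8990/(2)·0.0556^1·0.9985^3 = -0.135603
d^2_{-1,0}(3.0303) = +0.000421 -0.135603 = -0.135182
|D^2_{-1,0}|² = |d^2_{-1,0}(β)|² = (-0.135182)² = 0.018274 (the z-rotation phases have unit modulus)

P=0.0183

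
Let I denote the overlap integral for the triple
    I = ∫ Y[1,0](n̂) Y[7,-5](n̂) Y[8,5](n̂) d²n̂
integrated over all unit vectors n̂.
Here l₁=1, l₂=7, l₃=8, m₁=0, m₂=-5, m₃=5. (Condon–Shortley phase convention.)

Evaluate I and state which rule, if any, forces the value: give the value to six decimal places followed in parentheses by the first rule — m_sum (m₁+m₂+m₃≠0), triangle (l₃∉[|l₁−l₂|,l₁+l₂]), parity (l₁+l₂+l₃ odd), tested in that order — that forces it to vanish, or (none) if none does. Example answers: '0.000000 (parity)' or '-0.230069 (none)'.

m-sum 0 ✓  L=16 even ✓  6≤8≤8 ✓
Π(2lᵢ+1) = 3×15×17 = 765
triangle coeff Δ(1,7,8) = 1/2040
Σ_t [0,0]: t=0:+1/25401600 = 1/25401600
(3j)²=8/255 [(1 7 8; 0 0 0)], sign=+1
Σ_t [0,0]: t=0:+1/958003200 = 1/958003200
(3j)²=13/680 [(1 7 8; 0 -5 5)], sign=-1
⇒ 4πI² = 39/85
I = (-1)√(39/85/(4π)) = -0.19108118
No selection rule forces the value: the integral is nonzero (none).

-0.191081 (none)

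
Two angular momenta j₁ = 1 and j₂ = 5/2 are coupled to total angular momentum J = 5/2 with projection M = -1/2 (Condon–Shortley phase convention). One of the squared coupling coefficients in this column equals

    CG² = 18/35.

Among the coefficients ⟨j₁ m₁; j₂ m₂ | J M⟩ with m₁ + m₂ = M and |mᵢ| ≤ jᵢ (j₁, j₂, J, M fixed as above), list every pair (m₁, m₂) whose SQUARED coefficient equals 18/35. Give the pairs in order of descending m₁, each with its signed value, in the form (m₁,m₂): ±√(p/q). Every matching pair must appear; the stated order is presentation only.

Admissible pairs with m₁+m₂ = M = -1/2: (-1,1/2), (0,-1/2), (1,-3/2)
  (m₁,m₂)=(1,-3/2): CG² = 16/35, CG = +√(16/35)
  (m₁,m₂)=(0,-1/2): CG² = 1/35, CG = +√(1/35)
  (m₁,m₂)=(-1,1/2): CG² = 18/35, CG = −√(18/35)   ← matches the target
Pairs with CG² = 18/35: (-1,1/2): −√(18/35)

(-1,1/2): −√(18/35)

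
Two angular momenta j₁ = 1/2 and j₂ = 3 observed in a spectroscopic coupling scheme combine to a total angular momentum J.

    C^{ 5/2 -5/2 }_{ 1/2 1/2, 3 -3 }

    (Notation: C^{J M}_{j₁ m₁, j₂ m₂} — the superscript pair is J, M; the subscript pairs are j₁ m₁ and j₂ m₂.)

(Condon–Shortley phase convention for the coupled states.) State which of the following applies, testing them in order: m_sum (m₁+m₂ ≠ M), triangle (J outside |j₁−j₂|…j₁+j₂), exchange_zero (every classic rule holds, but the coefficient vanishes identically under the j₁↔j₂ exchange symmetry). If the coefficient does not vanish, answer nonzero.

nonzero

m-sum: m₁+m₂ = 1/2+(-3) = -5/2, M = -5/2  ✓
triangle: |j₁−j₂| = 5/2 ≤ J = 5/2 ≤ j₁+j₂ = 7/2  ✓
exchange: j₁≠j₂ or m₁≠m₂ — the exchange symmetry imposes no constraint here
value check: CG = +√(6/7) = +0.925820 ≠ 0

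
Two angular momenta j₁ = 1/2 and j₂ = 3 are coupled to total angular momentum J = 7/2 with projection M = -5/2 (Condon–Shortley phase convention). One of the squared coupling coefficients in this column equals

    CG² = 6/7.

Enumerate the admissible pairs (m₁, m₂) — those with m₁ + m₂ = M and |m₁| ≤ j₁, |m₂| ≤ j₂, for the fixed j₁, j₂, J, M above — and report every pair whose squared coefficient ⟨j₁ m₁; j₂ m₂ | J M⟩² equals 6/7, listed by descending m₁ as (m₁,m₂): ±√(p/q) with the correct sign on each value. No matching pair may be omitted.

(-1/2,-2): +√(6/7)

Admissible pairs with m₁+m₂ = M = -5/2: (-1/2,-2), (1/2,-3)
  (m₁,m₂)=(1/2,-3): CG² = 1/7, CG = +√(1/7)
  (m₁,m₂)=(-1/2,-2): CG² = 6/7, CG = +√(6/7)   ← matches the target
Pairs with CG² = 6/7: (-1/2,-2): +√(6/7)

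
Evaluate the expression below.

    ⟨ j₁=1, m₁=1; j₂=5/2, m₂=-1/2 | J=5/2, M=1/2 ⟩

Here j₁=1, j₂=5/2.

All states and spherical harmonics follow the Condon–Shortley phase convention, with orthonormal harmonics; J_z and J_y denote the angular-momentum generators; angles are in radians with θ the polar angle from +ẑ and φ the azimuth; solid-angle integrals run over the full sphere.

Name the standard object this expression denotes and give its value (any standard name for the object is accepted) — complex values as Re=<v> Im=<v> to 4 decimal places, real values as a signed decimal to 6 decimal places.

This is a Clebsch–Gordan (vector-coupling) coefficient.
√[6·1!1!4!/7! · 2!0!2!3!3!2!] = √(288/35)
  +(−1)^0/∏(0,1,0,2,1,2)! = 1/4  (running 1/4)
⟨..|..⟩ = √(288/35)·(1/4) = +0.717137

Clebsch–Gordan coefficient, +√(18/35) ≈ +0.717137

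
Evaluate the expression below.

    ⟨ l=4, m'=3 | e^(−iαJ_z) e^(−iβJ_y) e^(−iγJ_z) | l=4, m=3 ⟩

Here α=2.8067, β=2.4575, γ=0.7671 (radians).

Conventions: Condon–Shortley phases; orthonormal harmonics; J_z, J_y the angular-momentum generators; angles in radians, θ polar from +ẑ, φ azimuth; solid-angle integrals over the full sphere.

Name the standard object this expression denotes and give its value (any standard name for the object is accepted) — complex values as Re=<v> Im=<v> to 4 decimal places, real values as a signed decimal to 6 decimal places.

This is a Wigner D-matrix element — the rotation-matrix element ⟨l m'| R(α,β,γ) |l m⟩ in the angular-momentum basis.
First d^4_{3,3}(β=2.4575), then the phase factors e^{-i(3)α} and e^{-i(3)γ}:
Half-angle: c=0.335416, s=0.942070. N=√(5040·1·5040·1)=5040.000000
The bounds max(0,m−m')=0 and min(l+m,l−m')=1 give 2 terms
  k=0: (−1)^0·5040.0000/(5040)·0.3354^8·0.9421^0 = +0.000160
  k=1: (−1)^1·5040.0000/(720)·0.3354^6·0.9421^2 = -0.008846
d^4_{3,3}(2.4575) = +0.000160 -0.008846 = -0.008686
D = (-0.536360-0.843989i)·(-0.008686)·(-0.667245-0.744838i) = +0.002352-0.008362i

Wigner D-matrix element, Re=0.0024 Im=-0.0084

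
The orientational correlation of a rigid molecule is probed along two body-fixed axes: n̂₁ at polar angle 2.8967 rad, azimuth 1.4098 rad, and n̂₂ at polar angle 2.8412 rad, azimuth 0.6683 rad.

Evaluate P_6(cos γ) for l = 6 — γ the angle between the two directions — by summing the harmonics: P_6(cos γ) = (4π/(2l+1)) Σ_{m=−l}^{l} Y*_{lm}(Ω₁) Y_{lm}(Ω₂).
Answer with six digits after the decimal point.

0.613977

Expand P_6 via completeness: Σ_{m} conj(Y_{6,m}) at Ω₁ times Y_{6,m} at Ω₂ —
  [-6]  conj(Y_{6,-6})(Ω₁) = (-0.000056, 0.000081) ; Y_{6,-6}(Ω₂) = (-0.000210, 0.000247) ; Δ = (-0.000000, -0.000000)
  [-5]  conj(Y_{6,-5})(Ω₁) = (-0.000980, -0.000943) ; Y_{6,-5}(Ω₂) = (0.003554, -0.000720) ; Δ = (-0.000004, -0.000003)
  [-4]  conj(Y_{6,-4})(Ω₁) = (0.009222, -0.006923) ; Y_{6,-4}(Ω₂) = (-0.022054, -0.011158) ; Δ = (-0.000281, 0.000050)
  [-3]  conj(Y_{6,-3})(Ω₁) = (0.030759, 0.058654) ; Y_{6,-3}(Ω₂) = (0.047710, 0.102912) ; Δ = (-0.004569, 0.005964)
  [-2]  conj(Y_{6,-2})(Ω₁) = (-0.241410, 0.080535) ; Y_{6,-2}(Ω₂) = (0.079743, -0.334247) ; Δ = (0.007668, 0.087113)
  [-1]  conj(Y_{6,-1})(Ω₁) = (-0.093170, -0.573699) ; Y_{6,-1}(Ω₂) = (-0.466199, 0.368060) ; Δ = (0.254591, 0.233166)
  [+0]  conj(Y_{6,0})(Ω₁) = (0.469375, -0.000000) ; Y_{6,0}(Ω₂) = (0.256408, 0.000000) ; Δ = (0.120351, 0.000000)
  [+1]  conj(Y_{6,1})(Ω₁) = (0.093170, -0.573699) ; Y_{6,1}(Ω₂) = (0.466199, 0.368060) ; Δ = (0.254591, -0.233166)
  [+2]  conj(Y_{6,2})(Ω₁) = (-0.241410, -0.080535) ; Y_{6,2}(Ω₂) = (0.079743, 0.334247) ; Δ = (0.007668, -0.087113)
  [+3]  conj(Y_{6,3})(Ω₁) = (-0.030759, 0.058654) ; Y_{6,3}(Ω₂) = (-0.047710, 0.102912) ; Δ = (-0.004569, -0.005964)
  [+4]  conj(Y_{6,4})(Ω₁) = (0.009222, 0.006923) ; Y_{6,4}(Ω₂) = (-0.022054, 0.011158) ; Δ = (-0.000281, -0.000050)
  [+5]  conj(Y_{6,5})(Ω₁) = (0.000980, -0.000943) ; Y_{6,5}(Ω₂) = (-0.003554, -0.000720) ; Δ = (-0.000004, 0.000003)
  [+6]  conj(Y_{6,6})(Ω₁) = (-0.000056, -0.000081) ; Y_{6,6}(Ω₂) = (-0.000210, -0.000247) ; Δ = (-0.000000, 0.000000)
Total Σ_m = (0.635163, -0.000000). Multiply by 0.966644: (0.613977, -0.000000). P_6(cos γ) = 0.613977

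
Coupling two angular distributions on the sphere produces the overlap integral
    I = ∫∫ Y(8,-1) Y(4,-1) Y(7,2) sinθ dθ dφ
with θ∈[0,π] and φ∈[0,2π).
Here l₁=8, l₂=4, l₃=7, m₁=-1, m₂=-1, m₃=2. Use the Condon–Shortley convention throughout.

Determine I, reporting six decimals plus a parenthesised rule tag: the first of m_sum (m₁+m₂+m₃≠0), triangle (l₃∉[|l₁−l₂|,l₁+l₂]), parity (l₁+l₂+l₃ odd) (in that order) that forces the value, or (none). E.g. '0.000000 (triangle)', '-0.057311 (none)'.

L=19 odd ⇒ parity kills the (l;000) factor ⇒ I = 0

0.000000 (parity)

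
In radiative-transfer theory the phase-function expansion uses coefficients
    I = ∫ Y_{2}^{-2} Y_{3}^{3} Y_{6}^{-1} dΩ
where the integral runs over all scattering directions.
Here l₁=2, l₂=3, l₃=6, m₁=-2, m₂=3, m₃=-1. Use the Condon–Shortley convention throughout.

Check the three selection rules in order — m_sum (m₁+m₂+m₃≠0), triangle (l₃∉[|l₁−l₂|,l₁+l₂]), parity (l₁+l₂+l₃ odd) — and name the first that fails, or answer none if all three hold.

triangle

Σmᵢ = 0  ✓
l₃∈[|l₁−l₂|,l₁+l₂]=[1,5] required, l₃=6 fails  ✗
Σlᵢ = 11 ⇒ odd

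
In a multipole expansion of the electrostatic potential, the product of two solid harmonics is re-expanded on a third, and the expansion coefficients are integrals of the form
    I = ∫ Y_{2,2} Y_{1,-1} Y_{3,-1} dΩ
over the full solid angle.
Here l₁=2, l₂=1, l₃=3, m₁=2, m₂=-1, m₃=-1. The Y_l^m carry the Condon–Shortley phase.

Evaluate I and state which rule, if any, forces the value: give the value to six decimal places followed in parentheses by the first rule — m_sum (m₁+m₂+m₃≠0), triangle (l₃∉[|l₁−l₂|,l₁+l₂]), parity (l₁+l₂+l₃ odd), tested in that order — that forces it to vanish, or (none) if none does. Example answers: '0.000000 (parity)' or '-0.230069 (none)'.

-0.082589 (none)

Checks pass: Σm=0; 6 even; l₃=3∈[1,3].
(2·2+1)(2·1+1)(2·3+1) = 105
Δ: 0! 4! 2! / 7! → 1/105
sum: t=0:+1/4 = 1/4
3j²(2 1 3; 0 0 0) = Δ·Π!·Σ² = 3/35  (sign -1)
sum: t=0:+1/48 = 1/48
3j²(2 1 3; 2 -1 -1) = Δ·Π!·Σ² = 1/105  (sign +1)
combine: 4πI² = 105·3/35·1/105 = 3/35
take √, sign -1: I = -0.08258890
No selection rule forces the value: the integral is nonzero (none).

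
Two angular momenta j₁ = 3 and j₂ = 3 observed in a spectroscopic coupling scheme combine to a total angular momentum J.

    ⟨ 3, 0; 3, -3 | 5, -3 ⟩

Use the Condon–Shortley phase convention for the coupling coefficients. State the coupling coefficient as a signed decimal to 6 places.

+√(1/3) ≈ +0.577350

√[11·1!5!5!/12! · 3!3!0!6!2!8!] = √(691200)
  +(−1)^0/∏(0,1,3,0,2,5)! = 1/1440  (running 1/1440)
⟨..|..⟩ = √(691200)·(1/1440) = +0.577350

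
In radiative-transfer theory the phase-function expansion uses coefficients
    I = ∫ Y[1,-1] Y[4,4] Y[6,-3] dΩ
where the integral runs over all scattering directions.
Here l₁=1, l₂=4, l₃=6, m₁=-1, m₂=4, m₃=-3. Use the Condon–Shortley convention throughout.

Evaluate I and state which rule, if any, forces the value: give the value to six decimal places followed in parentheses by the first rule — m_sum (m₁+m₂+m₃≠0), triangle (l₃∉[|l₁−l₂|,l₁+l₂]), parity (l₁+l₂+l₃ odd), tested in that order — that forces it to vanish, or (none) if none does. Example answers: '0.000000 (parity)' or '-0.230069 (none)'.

0.000000 (triangle)

triangle: need 3≤l₃≤5, have 6; I=0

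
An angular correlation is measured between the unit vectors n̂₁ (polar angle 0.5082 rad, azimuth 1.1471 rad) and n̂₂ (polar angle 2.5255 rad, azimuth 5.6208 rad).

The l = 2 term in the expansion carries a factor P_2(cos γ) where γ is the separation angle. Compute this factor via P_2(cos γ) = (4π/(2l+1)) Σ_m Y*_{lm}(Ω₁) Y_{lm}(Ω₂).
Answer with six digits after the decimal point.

0.411384

Summing Y*_{l m}(θ₁,φ₁)·Y_{l m}(θ₂,φ₂) over m ∈ [−2, 2]; prefactor 4π/(2·2+1) = 2.513274:
  m=-2: Y*=(-0.060544, 0.068557)  Y=(0.031414, 0.125097)  product (-0.010478, -0.005420)
  m=-1: Y*=(0.135023, 0.299377)  Y=(-0.287292, -0.224069)  product (0.028290, -0.116263)
  m=+0: Y*=(0.406743, -0.000000)  Y=(0.314845, 0.000000)  product (0.128061, 0.000000)
  m=+1: Y*=(-0.135023, 0.299377)  Y=(0.287292, -0.224069)  product (0.028290, 0.116263)
  m=+2: Y*=(-0.060544, -0.068557)  Y=(0.031414, -0.125097)  product (-0.010478, 0.005420)
Σ over m = (0.163685, -0.000000); ×(4π/5) → (0.411384, -0.000000). Real part: 0.411384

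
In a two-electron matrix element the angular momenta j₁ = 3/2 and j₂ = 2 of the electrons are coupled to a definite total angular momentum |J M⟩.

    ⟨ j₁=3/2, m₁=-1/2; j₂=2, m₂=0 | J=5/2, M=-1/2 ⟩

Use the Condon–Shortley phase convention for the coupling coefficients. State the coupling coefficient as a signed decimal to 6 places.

-0.292770

j₁+j₂−J=1  J+j₁−j₂=2  J−j₁+j₂=3  j₁+j₂+J+1=7
(j₁±m₁, j₂±m₂, J±M) = (1,2,2,2,2,3)
P² = 48/35
sum k=0..1:
  [0] +1/4 = 1/4
  [1] −1/2 = -1/2
S = -1/4
C² = P²·S² = 3/35 ; C = -0.292770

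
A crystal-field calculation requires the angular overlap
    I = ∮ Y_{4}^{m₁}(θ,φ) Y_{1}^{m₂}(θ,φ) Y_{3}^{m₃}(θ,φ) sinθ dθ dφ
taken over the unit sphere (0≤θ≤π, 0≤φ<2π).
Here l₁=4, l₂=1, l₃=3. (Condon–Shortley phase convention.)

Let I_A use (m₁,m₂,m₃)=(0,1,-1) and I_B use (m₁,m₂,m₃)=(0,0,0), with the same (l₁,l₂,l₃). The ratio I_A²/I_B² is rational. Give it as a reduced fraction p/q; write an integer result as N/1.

3/8

Shared (l₁,l₂,l₃)=(4,1,3): N and (l;000)² cancel in I_A²/I_B².
A: Δ = 2!·6!·0!/9! = 1/252; Racah Σ t=2..2: t=2:+1/96 = 1/96; ⇒ 3j(4 1 3; 0 1 -1)² = 1/42, sgn +1
B: Δ = 2!·6!·0!/9! = 1/252; Racah Σ t=1..1: t=1:−1/36 = -1/36; ⇒ 3j(4 1 3; 0 0 0)² = 4/63, sgn +1
I_A²/I_B² = (1/42)/(4/63) = 3/8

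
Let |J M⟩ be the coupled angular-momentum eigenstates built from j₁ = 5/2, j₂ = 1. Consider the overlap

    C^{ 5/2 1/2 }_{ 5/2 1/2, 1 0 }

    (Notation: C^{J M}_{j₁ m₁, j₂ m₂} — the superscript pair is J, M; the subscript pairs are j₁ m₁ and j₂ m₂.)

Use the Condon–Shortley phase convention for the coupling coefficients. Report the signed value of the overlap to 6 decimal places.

triangle: 1!·4!·1!/7! = 24/5040
(j±m)!: 3!·2!·1!·1!·3!·2! = 144
prefactor² = (2J+1)·Δ·N² = 144/35
  k=0: +1/(0!·1!·2!·1!·2!·0!) = 1/4
  k=1: −1/(1!·0!·1!·0!·3!·1!) = -1/6
Σ = 1/12  ⇒  CG² = 144/35·(1/12)² = 1/35
CG = +√(1/35) = +0.169031

+√(1/35) = +0.169031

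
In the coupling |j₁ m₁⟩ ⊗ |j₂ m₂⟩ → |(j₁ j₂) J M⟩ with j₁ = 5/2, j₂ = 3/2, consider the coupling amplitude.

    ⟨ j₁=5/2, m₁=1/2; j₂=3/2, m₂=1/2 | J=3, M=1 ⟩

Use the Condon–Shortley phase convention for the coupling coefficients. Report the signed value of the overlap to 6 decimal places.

−√(1/60) ≈ -0.129099

triangle: 1!×4!×2!/8! = 48/40320
(j±m)!: 3!×2!×2!×1!×4!×2! = 1152
prefactor² = (2J+1)×Δ×N² = 48/5
  k=0: +1/(0!×1!×2!×2!×2!×0!) = 1/8
  k=1: −1/(1!×0!×1!×1!×3!×1!) = -1/6
Σ = -1/24  ⇒  CG² = 48/5×(-1/24)² = 1/60
CG = −√(1/60) = -0.129099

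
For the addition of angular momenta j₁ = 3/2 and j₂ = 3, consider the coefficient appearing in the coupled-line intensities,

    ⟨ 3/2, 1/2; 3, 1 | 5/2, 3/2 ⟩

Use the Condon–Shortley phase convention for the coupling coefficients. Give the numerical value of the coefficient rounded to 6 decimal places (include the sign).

−√(7/20) ≈ -0.591608

triangle: 2!×1!×4!/8! = 48/40320
(j±m)!: 2!×1!×4!×2!×4!×1! = 2304
prefactor² = (2J+1)×Δ×N² = 576/35
  k=0: +1/(0!×2!×1!×4!×0!×0!) = 1/48
  k=1: −1/(1!×1!×0!×3!×1!×1!) = -1/6
Σ = -7/48  ⇒  CG² = 576/35×(-7/48)² = 7/20
CG = −√(7/20) = -0.591608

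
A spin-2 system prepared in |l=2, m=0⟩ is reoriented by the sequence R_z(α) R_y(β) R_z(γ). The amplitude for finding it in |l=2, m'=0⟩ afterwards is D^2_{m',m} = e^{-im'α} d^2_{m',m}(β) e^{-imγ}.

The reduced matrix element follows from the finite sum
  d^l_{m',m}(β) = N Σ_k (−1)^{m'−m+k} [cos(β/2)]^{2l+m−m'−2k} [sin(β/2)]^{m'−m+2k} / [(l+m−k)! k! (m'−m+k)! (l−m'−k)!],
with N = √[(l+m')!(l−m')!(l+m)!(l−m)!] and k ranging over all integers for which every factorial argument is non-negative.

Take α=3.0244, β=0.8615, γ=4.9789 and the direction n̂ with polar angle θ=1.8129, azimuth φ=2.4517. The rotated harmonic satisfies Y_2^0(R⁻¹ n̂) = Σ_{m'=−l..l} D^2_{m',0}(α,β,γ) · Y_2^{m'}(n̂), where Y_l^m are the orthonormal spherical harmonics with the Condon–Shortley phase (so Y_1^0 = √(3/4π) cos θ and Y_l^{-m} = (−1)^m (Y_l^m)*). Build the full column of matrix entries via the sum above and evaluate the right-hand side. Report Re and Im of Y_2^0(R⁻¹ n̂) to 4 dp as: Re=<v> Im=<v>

Need the full column D^2_{m',0} for m'=−2..2 at α=3.0244, β=0.8615, γ=4.9789.
cos(β/2)=0.908653, sin(β/2)=0.417552
d^2_{-2,0}: single k=2 term ⇒ +0.352609;  D = +0.342968-0.081892i
d^2_{-1,0}: k∈[1..2] ⇒ +0.767327 -0.162034 = +0.605293;  D = -0.601141+0.070774i
d^2_{0,0}: k∈[0..2] ⇒ +0.681698 -0.575808 +0.030398 = +0.136287;  D = +0.136287+0.000000i
d^2_{1,0}: k∈[0..1] ⇒ -0.767327 +0.162034 = -0.605293;  D = +0.601141+0.070774i
d^2_{2,0}: single k=0 term ⇒ +0.352609;  D = +0.342968+0.081892i
Y_2^{m'}(θ=1.8129,φ=2.4517) and Σ D·Y over m':
  (+0.3430-0.0819i)·(+0.0691+0.3575i)  (-0.6011+0.0708i)·(+0.1387+0.1144i)  (+0.1363+0.0000i)·(-0.2610+0.0000i)  (+0.6011+0.0708i)·(-0.1387+0.1144i)  (+0.3430+0.0819i)·(+0.0691-0.3575i)
Y_2^0(R⁻¹ n̂) = -0.112563+0.000000i

Re=-0.1126 Im=0.0000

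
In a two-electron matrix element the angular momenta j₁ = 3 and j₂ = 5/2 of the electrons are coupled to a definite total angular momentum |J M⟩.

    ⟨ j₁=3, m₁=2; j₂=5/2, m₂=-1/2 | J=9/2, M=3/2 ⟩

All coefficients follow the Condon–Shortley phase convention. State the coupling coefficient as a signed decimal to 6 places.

+√(169/462) = +0.604815

triangle: 1!*5!*4!/11! = 2880/39916800
(j±m)!: 5!*1!*2!*3!*6!*3! = 6220800
prefactor² = (2J+1)*Δ*N² = 345600/77
  k=0: +1/(0!*1!*1!*2!*4!*2!) = 1/96
  k=1: −1/(1!*0!*0!*1!*5!*3!) = -1/720
Σ = 13/1440  ⇒  CG² = 345600/77*(13/1440)² = 169/462
CG = +√(169/462) = +0.604815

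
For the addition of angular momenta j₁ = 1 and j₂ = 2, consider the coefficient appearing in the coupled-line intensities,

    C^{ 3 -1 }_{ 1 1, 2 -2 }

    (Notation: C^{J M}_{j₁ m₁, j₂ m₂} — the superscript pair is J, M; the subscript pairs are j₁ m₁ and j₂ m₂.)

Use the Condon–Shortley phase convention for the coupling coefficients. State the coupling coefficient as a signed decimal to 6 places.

√[7·0!2!4!/7! · 2!0!0!4!2!4!] = √(768/5)
  +(−1)^0/∏(0,0,0,0,2,4)! = 1/48  (running 1/48)
⟨..|..⟩ = √(768/5)·(1/48) = +0.258199

+√(1/15) ≈ +0.258199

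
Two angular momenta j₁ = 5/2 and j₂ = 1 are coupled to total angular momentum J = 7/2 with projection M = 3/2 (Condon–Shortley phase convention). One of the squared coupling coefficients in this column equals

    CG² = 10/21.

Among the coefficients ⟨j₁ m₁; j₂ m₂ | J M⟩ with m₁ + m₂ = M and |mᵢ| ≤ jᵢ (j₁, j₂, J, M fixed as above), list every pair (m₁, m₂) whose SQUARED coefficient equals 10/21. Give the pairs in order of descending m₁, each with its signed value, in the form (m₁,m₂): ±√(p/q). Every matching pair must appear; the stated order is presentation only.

Admissible pairs with m₁+m₂ = M = 3/2: (1/2,1), (3/2,0), (5/2,-1)
  (m₁,m₂)=(5/2,-1): CG² = 1/21, CG = +√(1/21)
  (m₁,m₂)=(3/2,0): CG² = 10/21, CG = +√(10/21)   ← matches the target
  (m₁,m₂)=(1/2,1): CG² = 10/21, CG = +√(10/21)   ← matches the target
Pairs with CG² = 10/21: (3/2,0): +√(10/21); (1/2,1): +√(10/21)

(3/2,0): +√(10/21); (1/2,1): +√(10/21)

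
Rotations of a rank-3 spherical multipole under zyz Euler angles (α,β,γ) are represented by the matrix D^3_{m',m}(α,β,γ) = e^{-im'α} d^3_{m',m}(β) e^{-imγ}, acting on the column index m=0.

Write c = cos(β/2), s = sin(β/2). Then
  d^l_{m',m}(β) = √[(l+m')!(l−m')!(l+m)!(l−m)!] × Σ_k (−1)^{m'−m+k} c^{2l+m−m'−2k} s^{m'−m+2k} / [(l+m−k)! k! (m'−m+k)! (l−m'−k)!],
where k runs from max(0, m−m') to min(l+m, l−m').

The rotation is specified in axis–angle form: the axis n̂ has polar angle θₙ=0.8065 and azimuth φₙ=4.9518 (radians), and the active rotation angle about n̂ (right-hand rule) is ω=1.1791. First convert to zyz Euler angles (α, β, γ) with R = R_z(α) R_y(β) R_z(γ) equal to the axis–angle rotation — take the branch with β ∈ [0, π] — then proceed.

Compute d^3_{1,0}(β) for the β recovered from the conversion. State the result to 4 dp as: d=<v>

Axis–angle → zyz. n̂ = (sinθₙcosφₙ, sinθₙsinφₙ, cosθₙ) = (+0.171177, -0.701280, +0.692029), ω = 1.1791.
R = I cosω + sinω [n̂]ₓ + (1−cosω) n̂n̂ᵀ gives
  R = [+0.399872, -0.713833, -0.574930; +0.565401, +0.685805, -0.458250; +0.721404, -0.141825, +0.677836]
β = atan2(√(R₁₃²+R₂₃²), R₃₃) = 0.825981; α = atan2(R₂₃, R₁₃) mod 2π = 3.814534; γ = atan2(R₃₂, −R₃₁) mod 2π = 3.335712
d^3_{1,0}(β=0.8260) via the finite sum:
With c≡cos(β/2)=0.915925 and s≡sin(β/2)=0.401350, N=[24·2·6·6]^{1/2}=41.569219
k: max(0,(0)−(1))=0 … min(3+(0),3−(1))=2
  k=0: (−1)^1·41.5692/(12)·0.9159^5·0.4014^1 = -0.896216
  k=1: (−1)^2·41.5692/(4)·0.9159^3·0.4014^3 = +0.516251
  k=2: (−1)^3·41.5692/(12)·0.9159^1·0.4014^5 = -0.033042
d^3_{1,0}(0.8260) = -0.896216 +0.516251 -0.033042 = -0.413007

d=-0.4130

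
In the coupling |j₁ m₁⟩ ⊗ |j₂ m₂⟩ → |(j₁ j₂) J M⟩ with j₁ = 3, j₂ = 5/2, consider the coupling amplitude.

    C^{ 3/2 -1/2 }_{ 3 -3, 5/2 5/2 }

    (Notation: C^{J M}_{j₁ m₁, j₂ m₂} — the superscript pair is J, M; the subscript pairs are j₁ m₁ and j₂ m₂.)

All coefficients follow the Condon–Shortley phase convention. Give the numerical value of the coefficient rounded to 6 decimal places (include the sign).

√[4·4!2!1!/8! · 0!6!5!0!1!2!] = √(5760/7)
  +(−1)^4/∏(4,0,2,1,0,0)! = 1/48  (running 1/48)
⟨..|..⟩ = √(5760/7)·(1/48) = +0.597614

+0.597614  (= +√(5/14))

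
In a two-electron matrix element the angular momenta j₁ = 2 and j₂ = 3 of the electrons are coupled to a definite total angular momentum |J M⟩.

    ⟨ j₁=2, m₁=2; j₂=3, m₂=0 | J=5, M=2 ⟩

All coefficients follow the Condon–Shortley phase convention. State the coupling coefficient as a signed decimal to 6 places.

triangle: 0!×4!×6!/11! = 17280/39916800
(j±m)!: 4!×0!×3!×3!×7!×3! = 26127360
prefactor² = (2J+1)×Δ×N² = 124416
  k=0: +1/(0!×0!×0!×3!×4!×3!) = 1/864
Σ = 1/864  ⇒  CG² = 124416×(1/864)² = 1/6
CG = +√(1/6) = +0.408248

+√(1/6) = +0.408248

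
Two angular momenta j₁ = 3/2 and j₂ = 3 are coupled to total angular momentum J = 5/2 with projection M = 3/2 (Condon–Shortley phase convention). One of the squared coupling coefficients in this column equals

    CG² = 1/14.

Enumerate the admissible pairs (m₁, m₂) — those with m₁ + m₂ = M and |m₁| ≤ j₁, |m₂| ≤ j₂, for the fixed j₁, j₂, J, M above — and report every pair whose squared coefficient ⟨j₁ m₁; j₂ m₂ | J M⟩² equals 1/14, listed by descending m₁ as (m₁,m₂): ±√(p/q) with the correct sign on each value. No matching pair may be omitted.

(-1/2,2): +√(1/14)

Admissible pairs with m₁+m₂ = M = 3/2: (-3/2,3), (-1/2,2), (1/2,1), (3/2,0)
  (m₁,m₂)=(3/2,0): CG² = 9/35, CG = +√(9/35)
  (m₁,m₂)=(1/2,1): CG² = 7/20, CG = −√(7/20)
  (m₁,m₂)=(-1/2,2): CG² = 1/14, CG = +√(1/14)   ← matches the target
  (m₁,m₂)=(-3/2,3): CG² = 9/28, CG = +√(9/28)
Pairs with CG² = 1/14: (-1/2,2): +√(1/14)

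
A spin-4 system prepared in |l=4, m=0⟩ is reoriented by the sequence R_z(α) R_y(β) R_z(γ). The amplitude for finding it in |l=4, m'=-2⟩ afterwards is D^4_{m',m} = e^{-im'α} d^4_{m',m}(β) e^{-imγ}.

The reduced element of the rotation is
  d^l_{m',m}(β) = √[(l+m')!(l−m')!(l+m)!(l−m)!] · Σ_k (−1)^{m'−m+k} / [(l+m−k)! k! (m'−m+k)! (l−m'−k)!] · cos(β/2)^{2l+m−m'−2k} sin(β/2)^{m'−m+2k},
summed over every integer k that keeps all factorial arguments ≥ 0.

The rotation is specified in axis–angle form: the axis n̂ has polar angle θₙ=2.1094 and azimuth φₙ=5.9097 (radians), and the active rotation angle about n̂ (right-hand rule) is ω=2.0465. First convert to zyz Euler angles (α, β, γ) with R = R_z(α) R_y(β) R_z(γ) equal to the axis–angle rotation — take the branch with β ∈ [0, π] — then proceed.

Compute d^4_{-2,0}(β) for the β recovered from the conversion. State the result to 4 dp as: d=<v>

d=-0.3779

Axis–angle → zyz. n̂ = (sinθₙcosφₙ, sinθₙsinφₙ, cosθₙ) = (+0.799247, -0.313208, -0.512938), ω = 2.0465.
R = I cosω + sinω [n̂]ₓ + (1−cosω) n̂n̂ᵀ gives
  R = [+0.473377, +0.091014, -0.876145; -0.820959, -0.314939, -0.476277; -0.319281, +0.944738, -0.074366]
β = atan2(√(R₁₃²+R₂₃²), R₃₃) = 1.645231; α = atan2(R₂₃, R₁₃) mod 2π = 3.639512; γ = atan2(R₃₂, −R₃₁) mod 2π = 1.244890
d^4_{-2,0}(β=1.6452) via the finite sum:
With c≡cos(β/2)=0.680307 and s≡sin(β/2)=0.732928, N=[2·720·24·24]^{1/2}=910.735966
k∈{2,3,4} keeps every argument non-negative
  k=2: (−1)^0·910.7360/(96)·0.6803^6·0.7329^2 = +0.505209
  k=3: (−1)^1·910.7360/(36)·0.6803^4·0.7329^4 = -1.563699
  k=4: (−1)^2·910.7360/(96)·0.6803^2·0.7329^6 = +0.680609
d^4_{-2,0}(1.6452) = +0.505209 -1.563699 +0.680609 = -0.377881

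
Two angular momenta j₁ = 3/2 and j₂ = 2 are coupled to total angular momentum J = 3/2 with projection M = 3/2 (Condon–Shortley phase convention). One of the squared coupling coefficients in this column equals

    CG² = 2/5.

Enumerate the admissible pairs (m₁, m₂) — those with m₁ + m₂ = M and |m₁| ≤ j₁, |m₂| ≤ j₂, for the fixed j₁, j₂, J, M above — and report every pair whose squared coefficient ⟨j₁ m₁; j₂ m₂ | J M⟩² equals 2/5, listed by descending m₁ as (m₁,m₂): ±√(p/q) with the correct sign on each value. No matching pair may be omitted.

(1/2,1): −√(2/5); (-1/2,2): +√(2/5)

Admissible pairs with m₁+m₂ = M = 3/2: (-1/2,2), (1/2,1), (3/2,0)
  (m₁,m₂)=(3/2,0): CG² = 1/5, CG = +√(1/5)
  (m₁,m₂)=(1/2,1): CG² = 2/5, CG = −√(2/5)   ← matches the target
  (m₁,m₂)=(-1/2,2): CG² = 2/5, CG = +√(2/5)   ← matches the target
Pairs with CG² = 2/5: (1/2,1): −√(2/5); (-1/2,2): +√(2/5)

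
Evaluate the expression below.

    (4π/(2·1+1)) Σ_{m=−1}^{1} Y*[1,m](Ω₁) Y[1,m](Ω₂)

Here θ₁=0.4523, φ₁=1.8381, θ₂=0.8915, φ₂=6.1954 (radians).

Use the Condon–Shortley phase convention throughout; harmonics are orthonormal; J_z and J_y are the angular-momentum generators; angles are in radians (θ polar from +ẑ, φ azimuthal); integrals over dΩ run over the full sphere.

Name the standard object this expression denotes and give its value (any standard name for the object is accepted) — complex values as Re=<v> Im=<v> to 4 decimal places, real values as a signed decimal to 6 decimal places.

This sum is the spherical-harmonic addition theorem: it equals the Legendre polynomial P_l(cos γ) of the angle γ between the two directions.
Summing Y*_{l m}(θ₁,φ₁)·Y_{l m}(θ₂,φ₂) over m ∈ [−1, 1]; prefactor 4π/(2·1+1) = 4.188790:
  m=-1: (-0.03988 + 0.14563j) × (0.26776 + 0.02357j) = -0.01411 + 0.03805j  (running Σ = -0.01411 + 0.03805j)
  m=0: (0.43947 + 0.00000j) × (0.30696 + 0.00000j) = 0.13490 + 0.00000j  (running Σ = 0.12079 + 0.03805j)
  m=1: (0.03988 + 0.14563j) × (-0.26776 + 0.02357j) = -0.01411 - 0.03805j  (running Σ = 0.10668 + 0.00000j)
Σ over m = 0.10668 + 0.00000j; ×(4π/3) → 0.44686 + 0.00000j. Real part: 0.446856

Legendre polynomial (addition theorem), +0.446856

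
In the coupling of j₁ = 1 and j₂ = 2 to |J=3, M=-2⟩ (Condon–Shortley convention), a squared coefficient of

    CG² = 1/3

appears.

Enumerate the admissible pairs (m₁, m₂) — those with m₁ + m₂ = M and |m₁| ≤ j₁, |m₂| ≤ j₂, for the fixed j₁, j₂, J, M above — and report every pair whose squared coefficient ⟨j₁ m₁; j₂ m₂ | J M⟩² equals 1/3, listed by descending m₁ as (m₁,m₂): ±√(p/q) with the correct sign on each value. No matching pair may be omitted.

Admissible pairs with m₁+m₂ = M = -2: (-1,-1), (0,-2)
  (m₁,m₂)=(0,-2): CG² = 1/3, CG = +√(1/3)   ← matches the target
  (m₁,m₂)=(-1,-1): CG² = 2/3, CG = +√(2/3)
Pairs with CG² = 1/3: (0,-2): +√(1/3)

(0,-2): +√(1/3)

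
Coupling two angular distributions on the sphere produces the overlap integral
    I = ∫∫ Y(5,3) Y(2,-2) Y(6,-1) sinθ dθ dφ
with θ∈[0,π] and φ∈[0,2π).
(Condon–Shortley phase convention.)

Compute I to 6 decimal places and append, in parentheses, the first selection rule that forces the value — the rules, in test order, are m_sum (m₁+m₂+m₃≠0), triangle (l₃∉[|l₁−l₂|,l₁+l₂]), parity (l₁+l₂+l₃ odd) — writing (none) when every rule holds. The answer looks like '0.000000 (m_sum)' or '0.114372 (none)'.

0.000000 (parity)

L=13 odd ⇒ parity kills the (l;000) factor ⇒ I = 0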